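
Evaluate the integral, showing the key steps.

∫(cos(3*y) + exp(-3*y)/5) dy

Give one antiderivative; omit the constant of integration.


Step 1. Rewrite: now ∫(exp(-3*y)/5) dy + ∫(cos(3*y)) dy.
Step 2. Evaluate the standard form: now ∫(cos(3*y)) dy - exp(-3*y)/15.
Step 3. Evaluate the standard form: now sin(3*y)/3 - exp(-3*y)/15.
Answer: sin(3*y)/3 - exp(-3*y)/15.


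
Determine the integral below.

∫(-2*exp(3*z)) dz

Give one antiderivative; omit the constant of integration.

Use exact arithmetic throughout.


Answer: -2*exp(3*z)/3.


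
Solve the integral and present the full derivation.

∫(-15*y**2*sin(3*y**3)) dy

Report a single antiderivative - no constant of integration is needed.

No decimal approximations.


Step 1. Substitute u = y**3, turning ∫(-15*y**2*sin(3*y**3)) dy into ∫(-5*sin(3*u)) du: now ∫(-5*sin(3*u)) du.
Step 2. Evaluate the standard form: now 5*cos(3*u)/3.
Step 3. Substitute back u = y**3: now 5*cos(3*y**3)/3.
Answer: 5*cos(3*y**3)/3.


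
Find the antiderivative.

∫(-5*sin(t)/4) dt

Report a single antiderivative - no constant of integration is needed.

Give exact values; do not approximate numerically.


Answer: 5*cos(t)/4.


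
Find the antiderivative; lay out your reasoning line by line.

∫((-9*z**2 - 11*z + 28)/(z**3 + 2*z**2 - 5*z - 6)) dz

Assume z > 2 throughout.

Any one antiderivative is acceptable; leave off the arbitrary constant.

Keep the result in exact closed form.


Step 1. Decompose ∫((-9*z**2 - 11*z + 28)/(z**3 + 2*z**2 - 5*z - 6)) dz by partial fractions, (-9*z**2 - 11*z + 28)/(z**3 + 2*z**2 - 5*z - 6) = -2/(z + 3) - 5/(z + 1) - 2/(z - 2): now ∫(-2/(z - 2)) dz + ∫(-5/(z + 1)) dz + ∫(-2/(z + 3)) dz.
Step 2. Evaluate the standard form [assuming z > -3]: now -2*log(z + 3) + ∫(-2/(z - 2)) dz + ∫(-5/(z + 1)) dz.
Step 3. Evaluate the standard form [assuming z > 2]: now -2*log(z - 2) - 2*log(z + 3) + ∫(-5/(z + 1)) dz.
Step 4. Evaluate the standard form [assuming z > -1]: now -2*log(z - 2) - 5*log(z + 1) - 2*log(z + 3).
Answer: -2*log(z - 2) - 5*log(z + 1) - 2*log(z + 3).


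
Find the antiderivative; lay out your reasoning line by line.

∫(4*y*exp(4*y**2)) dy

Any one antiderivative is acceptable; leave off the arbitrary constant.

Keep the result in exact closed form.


Step 1. Substitute u = y**2, turning ∫(4*y*exp(4*y**2)) dy into ∫(2*exp(4*u)) du: now ∫(2*exp(4*u)) du.
Step 2. Evaluate the standard form: now exp(4*u)/2.
Step 3. Substitute back u = y**2: now exp(4*y**2)/2.
Answer: exp(4*y**2)/2.


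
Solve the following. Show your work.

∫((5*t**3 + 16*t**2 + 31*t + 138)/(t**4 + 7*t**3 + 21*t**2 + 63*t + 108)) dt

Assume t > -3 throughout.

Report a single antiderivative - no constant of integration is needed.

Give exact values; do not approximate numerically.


Step 1. Decompose ∫((5*t**3 + 16*t**2 + 31*t + 138)/(t**4 + 7*t**3 + 21*t**2 + 63*t + 108)) dt by partial fractions, (5*t**3 + 16*t**2 + 31*t + 138)/(t**4 + 7*t**3 + 21*t**2 + 63*t + 108) = -2/(t**2 + 9) + 2/(t + 4) + 3/(t + 3): now ∫(3/(t + 3)) dt + ∫(2/(t + 4)) dt + ∫(-2/(t**2 + 9)) dt.
Step 2. Evaluate the standard form [assuming t > -4]: now 2*log(t + 4) + ∫(3/(t + 3)) dt + ∫(-2/(t**2 + 9)) dt.
Step 3. Evaluate the standard form [assuming t > -3]: now 3*log(t + 3) + 2*log(t + 4) + ∫(-2/(t**2 + 9)) dt.
Step 4. Evaluate the standard form: now 3*log(t + 3) + 2*log(t + 4) - 2*atan(t/3)/3.
Answer: 3*log(t + 3) + 2*log(t + 4) - 2*atan(t/3)/3.


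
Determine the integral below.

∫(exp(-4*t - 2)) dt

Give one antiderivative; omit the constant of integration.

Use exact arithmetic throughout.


Answer: -exp(-4*t - 2)/4.


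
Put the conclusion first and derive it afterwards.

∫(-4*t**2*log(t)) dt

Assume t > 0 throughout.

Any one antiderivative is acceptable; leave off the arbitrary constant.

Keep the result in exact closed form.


The answer is -4*t**3*log(t)/3 + 4*t**3/9.
Step 1. Integrate ∫(-4*t**2*log(t)) dt by parts with u = log(t), dv = (-4*t**2) dt, so v = -4*t**3/3 [assuming t > 0]: now -4*t**3*log(t)/3 + ∫(4*t**2/3) dt.
Step 2. Evaluate the standard form: now -4*t**3*log(t)/3 + 4*t**3/9.
Answer: -4*t**3*log(t)/3 + 4*t**3/9.


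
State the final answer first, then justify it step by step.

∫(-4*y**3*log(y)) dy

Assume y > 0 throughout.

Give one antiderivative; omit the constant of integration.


The answer is -y**4*log(y) + y**4/4.
Step 1. Integrate ∫(-4*y**3*log(y)) dy by parts with u = log(y), dv = (-4*y**3) dy, so v = -y**4 [assuming y > 0]: now -y**4*log(y) + ∫(y**3) dy.
Step 2. Evaluate the standard form: now -y**4*log(y) + y**4/4.
Answer: -y**4*log(y) + y**4/4.


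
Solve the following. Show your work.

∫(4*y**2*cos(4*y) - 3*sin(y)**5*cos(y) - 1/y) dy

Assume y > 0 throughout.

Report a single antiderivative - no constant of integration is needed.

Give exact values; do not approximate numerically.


Step 1. Rewrite: now ∫(-1/y) dy + ∫(4*y**2*cos(4*y)) dy + ∫(-3*sin(y)**5*cos(y)) dy.
Step 2. Evaluate the standard form [assuming y > 0]: now -log(y) + ∫(4*y**2*cos(4*y)) dy + ∫(-3*sin(y)**5*cos(y)) dy.
Step 3. Substitute u = sin(y), turning ∫(-3*sin(y)**5*cos(y)) dy into ∫(-3*u**5) du: now -log(y) + ∫(-3*u**5) du + ∫(4*y**2*cos(4*y)) dy.
Step 4. Evaluate the standard form: now -u**6/2 - log(y) + ∫(4*y**2*cos(4*y)) dy.
Step 5. Substitute back u = sin(y): now -log(y) - sin(y)**6/2 + ∫(4*y**2*cos(4*y)) dy.
Step 6. Integrate ∫(4*y**2*cos(4*y)) dy by parts with u = y**2, dv = (4*cos(4*y)) dy, so v = sin(4*y): now y**2*sin(4*y) - log(y) - sin(y)**6/2 + ∫(-2*y*sin(4*y)) dy.
Step 7. Integrate ∫(-2*y*sin(4*y)) dy by parts with u = y, dv = (-2*sin(4*y)) dy, so v = cos(4*y)/2: now y**2*sin(4*y) + y*cos(4*y)/2 - log(y) - sin(y)**6/2 + ∫(-cos(4*y)/2) dy.
Step 8. Evaluate the standard form: now y**2*sin(4*y) + y*cos(4*y)/2 - log(y) - sin(y)**6/2 - sin(4*y)/8.
Answer: y**2*sin(4*y) + y*cos(4*y)/2 - log(y) - sin(y)**6/2 - sin(4*y)/8.


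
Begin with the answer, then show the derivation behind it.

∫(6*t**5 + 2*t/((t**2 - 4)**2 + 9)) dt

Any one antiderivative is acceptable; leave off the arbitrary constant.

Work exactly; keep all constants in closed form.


The answer is t**6 + atan(t**2/3 - 4/3)/3.
Step 1. Rewrite: now ∫(6*t**5) dt + ∫(2*t/((t**2 - 4)**2 + 9)) dt.
Step 2. Evaluate the standard form: now t**6 + ∫(2*t/((t**2 - 4)**2 + 9)) dt.
Step 3. Substitute u = t**2 - 4, turning ∫(2*t/((t**2 - 4)**2 + 9)) dt into ∫(1/(u**2 + 9)) du: now t**6 + ∫(1/(u**2 + 9)) du.
Step 4. Evaluate the standard form: now t**6 + atan(u/3)/3.
Step 5. Substitute back u = t**2 - 4: now t**6 + atan(t**2/3 - 4/3)/3.
Answer: t**6 + atan(t**2/3 - 4/3)/3.


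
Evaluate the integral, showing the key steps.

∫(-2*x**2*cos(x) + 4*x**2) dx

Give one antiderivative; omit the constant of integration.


Step 1. Rewrite: now ∫(4*x**2) dx + ∫(-2*x**2*cos(x)) dx.
Step 2. Integrate ∫(-2*x**2*cos(x)) dx by parts with u = x**2, dv = (-2*cos(x)) dx, so v = -2*sin(x): now -2*x**2*sin(x) + ∫(4*x**2) dx + ∫(4*x*sin(x)) dx.
Step 3. Integrate ∫(4*x*sin(x)) dx by parts with u = x, dv = (4*sin(x)) dx, so v = -4*cos(x): now -2*x**2*sin(x) - 4*x*cos(x) + ∫(4*x**2) dx + ∫(4*cos(x)) dx.
Step 4. Evaluate the standard form: now -2*x**2*sin(x) - 4*x*cos(x) + 4*sin(x) + ∫(4*x**2) dx.
Step 5. Evaluate the standard form: now 4*x**3/3 - 2*x**2*sin(x) - 4*x*cos(x) + 4*sin(x).
Answer: 4*x**3/3 - 2*x**2*sin(x) - 4*x*cos(x) + 4*sin(x).


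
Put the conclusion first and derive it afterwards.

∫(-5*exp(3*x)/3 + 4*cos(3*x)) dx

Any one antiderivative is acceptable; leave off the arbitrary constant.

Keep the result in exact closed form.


The answer is -5*exp(3*x)/9 + 4*sin(3*x)/3.
Step 1. Rewrite: now ∫(-5*exp(3*x)/3) dx + ∫(4*cos(3*x)) dx.
Step 2. Evaluate the standard form: now 4*sin(3*x)/3 + ∫(-5*exp(3*x)/3) dx.
Step 3. Evaluate the standard form: now -5*exp(3*x)/9 + 4*sin(3*x)/3.
Answer: -5*exp(3*x)/9 + 4*sin(3*x)/3.


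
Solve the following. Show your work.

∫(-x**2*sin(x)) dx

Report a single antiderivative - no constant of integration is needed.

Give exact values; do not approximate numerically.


Step 1. Integrate ∫(-x**2*sin(x)) dx by parts with u = x**2, dv = (-sin(x)) dx, so v = cos(x): now x**2*cos(x) + ∫(-2*x*cos(x)) dx.
Step 2. Integrate ∫(-2*x*cos(x)) dx by parts with u = x, dv = (-2*cos(x)) dx, so v = -2*sin(x): now x**2*cos(x) - 2*x*sin(x) + ∫(2*sin(x)) dx.
Step 3. Evaluate the standard form: now x**2*cos(x) - 2*x*sin(x) - 2*cos(x).
Answer: x**2*cos(x) - 2*x*sin(x) - 2*cos(x).


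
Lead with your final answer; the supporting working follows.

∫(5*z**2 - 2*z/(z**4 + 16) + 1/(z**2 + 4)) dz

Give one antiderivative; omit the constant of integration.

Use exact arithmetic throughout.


The answer is 5*z**3/3 + atan(z/2)/2 - atan(z**2/4)/4.
Step 1. Rewrite: now ∫(5*z**2) dz + ∫(-2*z/(z**4 + 16)) dz + ∫(1/(z**2 + 4)) dz.
Step 2. Substitute u = z**2, turning ∫(-2*z/(z**4 + 16)) dz into ∫(-1/(u**2 + 16)) du: now ∫(5*z**2) dz + ∫(-1/(u**2 + 16)) du + ∫(1/(z**2 + 4)) dz.
Step 3. Evaluate the standard form: now -atan(u/4)/4 + ∫(5*z**2) dz + ∫(1/(z**2 + 4)) dz.
Step 4. Substitute back u = z**2: now -atan(z**2/4)/4 + ∫(5*z**2) dz + ∫(1/(z**2 + 4)) dz.
Step 5. Evaluate the standard form: now 5*z**3/3 - atan(z**2/4)/4 + ∫(1/(z**2 + 4)) dz.
Step 6. Evaluate the standard form: now 5*z**3/3 + atan(z/2)/2 - atan(z**2/4)/4.
Answer: 5*z**3/3 + atan(z/2)/2 - atan(z**2/4)/4.


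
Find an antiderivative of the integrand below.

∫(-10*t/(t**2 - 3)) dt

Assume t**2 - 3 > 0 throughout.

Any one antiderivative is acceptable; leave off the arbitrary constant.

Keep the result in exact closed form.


Answer: -5*log(t**2 - 3).


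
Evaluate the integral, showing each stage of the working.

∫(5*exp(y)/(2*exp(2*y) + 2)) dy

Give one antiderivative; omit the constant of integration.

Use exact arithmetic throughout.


Step 1. Substitute u = exp(y), turning ∫(5*exp(y)/(2*exp(2*y) + 2)) dy into ∫(5/(2*(u**2 + 1))) du: now ∫(5/(2*(u**2 + 1))) du.
Step 2. Evaluate the standard form: now 5*atan(u)/2.
Step 3. Substitute back u = exp(y): now 5*atan(exp(y))/2.
Answer: 5*atan(exp(y))/2.


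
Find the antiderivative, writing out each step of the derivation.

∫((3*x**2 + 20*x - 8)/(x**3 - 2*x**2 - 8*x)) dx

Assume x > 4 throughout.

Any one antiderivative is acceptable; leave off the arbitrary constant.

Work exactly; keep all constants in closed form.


Step 1. Decompose ∫((3*x**2 + 20*x - 8)/(x**3 - 2*x**2 - 8*x)) dx by partial fractions, (3*x**2 + 20*x - 8)/(x**3 - 2*x**2 - 8*x) = -3/(x + 2) + 5/(x - 4) + 1/x: now ∫(1/x) dx + ∫(5/(x - 4)) dx + ∫(-3/(x + 2)) dx.
Step 2. Evaluate the standard form [assuming x > 0]: now log(x) + ∫(5/(x - 4)) dx + ∫(-3/(x + 2)) dx.
Step 3. Evaluate the standard form [assuming x > 4]: now log(x) + 5*log(x - 4) + ∫(-3/(x + 2)) dx.
Step 4. Evaluate the standard form [assuming x > -2]: now log(x) + 5*log(x - 4) - 3*log(x + 2).
Answer: log(x) + 5*log(x - 4) - 3*log(x + 2).


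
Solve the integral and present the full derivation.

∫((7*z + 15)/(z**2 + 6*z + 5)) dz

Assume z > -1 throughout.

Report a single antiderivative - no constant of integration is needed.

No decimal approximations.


Step 1. Decompose ∫((7*z + 15)/(z**2 + 6*z + 5)) dz by partial fractions, (7*z + 15)/(z**2 + 6*z + 5) = 5/(z + 5) + 2/(z + 1): now ∫(2/(z + 1)) dz + ∫(5/(z + 5)) dz.
Step 2. Evaluate the standard form [assuming z > -5]: now 5*log(z + 5) + ∫(2/(z + 1)) dz.
Step 3. Evaluate the standard form [assuming z > -1]: now 2*log(z + 1) + 5*log(z + 5).
Answer: 2*log(z + 1) + 5*log(z + 5).


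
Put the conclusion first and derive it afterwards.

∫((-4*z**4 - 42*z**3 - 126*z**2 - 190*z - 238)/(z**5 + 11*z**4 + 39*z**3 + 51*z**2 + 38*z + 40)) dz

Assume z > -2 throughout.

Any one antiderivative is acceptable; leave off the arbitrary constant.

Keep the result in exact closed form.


The answer is -3*log(z + 2) - 5*log(z + 4) + 4*log(z + 5) - 4*atan(z).
Step 1. Decompose ∫((-4*z**4 - 42*z**3 - 126*z**2 - 190*z - 238)/(z**5 + 11*z**4 + 39*z**3 + 51*z**2 + 38*z + 40)) dz by partial fractions, (-4*z**4 - 42*z**3 - 126*z**2 - 190*z - 238)/(z**5 + 11*z**4 + 39*z**3 + 51*z**2 + 38*z + 40) = -4/(z**2 + 1) + 4/(z + 5) - 5/(z + 4) - 3/(z + 2): now ∫(-3/(z + 2)) dz + ∫(-5/(z + 4)) dz + ∫(4/(z + 5)) dz + ∫(-4/(z**2 + 1)) dz.
Step 2. Evaluate the standard form [assuming z > -5]: now 4*log(z + 5) + ∫(-3/(z + 2)) dz + ∫(-5/(z + 4)) dz + ∫(-4/(z**2 + 1)) dz.
Step 3. Evaluate the standard form [assuming z > -4]: now -5*log(z + 4) + 4*log(z + 5) + ∫(-3/(z + 2)) dz + ∫(-4/(z**2 + 1)) dz.
Step 4. Evaluate the standard form [assuming z > -2]: now -3*log(z + 2) - 5*log(z + 4) + 4*log(z + 5) + ∫(-4/(z**2 + 1)) dz.
Step 5. Evaluate the standard form: now -3*log(z + 2) - 5*log(z + 4) + 4*log(z + 5) - 4*atan(z).
Answer: -3*log(z + 2) - 5*log(z + 4) + 4*log(z + 5) - 4*atan(z).


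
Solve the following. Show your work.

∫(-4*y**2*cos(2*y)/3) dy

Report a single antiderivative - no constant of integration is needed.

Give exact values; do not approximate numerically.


Step 1. Integrate ∫(-4*y**2*cos(2*y)/3) dy by parts with u = y**2, dv = (-4*cos(2*y)/3) dy, so v = -2*sin(2*y)/3: now -2*y**2*sin(2*y)/3 + ∫(4*y*sin(2*y)/3) dy.
Step 2. Integrate ∫(4*y*sin(2*y)/3) dy by parts with u = y, dv = (4*sin(2*y)/3) dy, so v = -2*cos(2*y)/3: now -2*y**2*sin(2*y)/3 - 2*y*cos(2*y)/3 + ∫(2*cos(2*y)/3) dy.
Step 3. Evaluate the standard form: now -2*y**2*sin(2*y)/3 - 2*y*cos(2*y)/3 + sin(2*y)/3.
Answer: -2*y**2*sin(2*y)/3 - 2*y*cos(2*y)/3 + sin(2*y)/3.


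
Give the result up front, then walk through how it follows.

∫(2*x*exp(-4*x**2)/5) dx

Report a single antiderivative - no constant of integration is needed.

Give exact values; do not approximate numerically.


The answer is -exp(-4*x**2)/20.
Step 1. Substitute u = x**2, turning ∫(2*x*exp(-4*x**2)/5) dx into ∫(exp(-4*u)/5) du: now ∫(exp(-4*u)/5) du.
Step 2. Evaluate the standard form: now -exp(-4*u)/20.
Step 3. Substitute back u = x**2: now -exp(-4*x**2)/20.
Answer: -exp(-4*x**2)/20.


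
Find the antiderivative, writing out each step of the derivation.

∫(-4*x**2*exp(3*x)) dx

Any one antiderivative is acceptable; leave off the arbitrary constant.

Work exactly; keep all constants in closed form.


Step 1. Integrate ∫(-4*x**2*exp(3*x)) dx by parts with u = x**2, dv = (-4*exp(3*x)) dx, so v = -4*exp(3*x)/3: now -4*x**2*exp(3*x)/3 + ∫(8*x*exp(3*x)/3) dx.
Step 2. Integrate ∫(8*x*exp(3*x)/3) dx by parts with u = x, dv = (8*exp(3*x)/3) dx, so v = 8*exp(3*x)/9: now -4*x**2*exp(3*x)/3 + 8*x*exp(3*x)/9 + ∫(-8*exp(3*x)/9) dx.
Step 3. Evaluate the standard form: now -4*x**2*exp(3*x)/3 + 8*x*exp(3*x)/9 - 8*exp(3*x)/27.
Answer: -4*x**2*exp(3*x)/3 + 8*x*exp(3*x)/9 - 8*exp(3*x)/27.


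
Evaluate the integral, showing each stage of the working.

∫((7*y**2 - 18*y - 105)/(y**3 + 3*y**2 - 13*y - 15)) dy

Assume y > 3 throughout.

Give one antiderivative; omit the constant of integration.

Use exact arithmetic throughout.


Step 1. Decompose ∫((7*y**2 - 18*y - 105)/(y**3 + 3*y**2 - 13*y - 15)) dy by partial fractions, (7*y**2 - 18*y - 105)/(y**3 + 3*y**2 - 13*y - 15) = 5/(y + 5) + 5/(y + 1) - 3/(y - 3): now ∫(-3/(y - 3)) dy + ∫(5/(y + 1)) dy + ∫(5/(y + 5)) dy.
Step 2. Evaluate the standard form [assuming y > -1]: now 5*log(y + 1) + ∫(-3/(y - 3)) dy + ∫(5/(y + 5)) dy.
Step 3. Evaluate the standard form [assuming y > -5]: now 5*log(y + 1) + 5*log(y + 5) + ∫(-3/(y - 3)) dy.
Step 4. Evaluate the standard form [assuming y > 3]: now -3*log(y - 3) + 5*log(y + 1) + 5*log(y + 5).
Answer: -3*log(y - 3) + 5*log(y + 1) + 5*log(y + 5).


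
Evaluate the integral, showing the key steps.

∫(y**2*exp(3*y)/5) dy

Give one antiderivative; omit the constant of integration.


Step 1. Integrate ∫(y**2*exp(3*y)/5) dy by parts with u = y**2, dv = (exp(3*y)/5) dy, so v = exp(3*y)/15: now y**2*exp(3*y)/15 + ∫(-2*y*exp(3*y)/15) dy.
Step 2. Integrate ∫(-2*y*exp(3*y)/15) dy by parts with u = y, dv = (-2*exp(3*y)/15) dy, so v = -2*exp(3*y)/45: now y**2*exp(3*y)/15 - 2*y*exp(3*y)/45 + ∫(2*exp(3*y)/45) dy.
Step 3. Evaluate the standard form: now y**2*exp(3*y)/15 - 2*y*exp(3*y)/45 + 2*exp(3*y)/135.
Answer: y**2*exp(3*y)/15 - 2*y*exp(3*y)/45 + 2*exp(3*y)/135.


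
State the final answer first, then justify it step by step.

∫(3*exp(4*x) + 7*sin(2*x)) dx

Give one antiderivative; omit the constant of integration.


The answer is 3*exp(4*x)/4 - 7*cos(2*x)/2.
Step 1. Rewrite: now ∫(3*exp(4*x)) dx + ∫(7*sin(2*x)) dx.
Step 2. Evaluate the standard form: now 3*exp(4*x)/4 + ∫(7*sin(2*x)) dx.
Step 3. Evaluate the standard form: now 3*exp(4*x)/4 - 7*cos(2*x)/2.
Answer: 3*exp(4*x)/4 - 7*cos(2*x)/2.


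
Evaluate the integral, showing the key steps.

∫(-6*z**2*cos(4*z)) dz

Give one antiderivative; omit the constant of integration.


Step 1. Integrate ∫(-6*z**2*cos(4*z)) dz by parts with u = z**2, dv = (-6*cos(4*z)) dz, so v = -3*sin(4*z)/2: now -3*z**2*sin(4*z)/2 + ∫(3*z*sin(4*z)) dz.
Step 2. Integrate ∫(3*z*sin(4*z)) dz by parts with u = z, dv = (3*sin(4*z)) dz, so v = -3*cos(4*z)/4: now -3*z**2*sin(4*z)/2 - 3*z*cos(4*z)/4 + ∫(3*cos(4*z)/4) dz.
Step 3. Evaluate the standard form: now -3*z**2*sin(4*z)/2 - 3*z*cos(4*z)/4 + 3*sin(4*z)/16.
Answer: -3*z**2*sin(4*z)/2 - 3*z*cos(4*z)/4 + 3*sin(4*z)/16.


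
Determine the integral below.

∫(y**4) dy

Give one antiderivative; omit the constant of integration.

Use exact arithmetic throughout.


Answer: y**5/5.


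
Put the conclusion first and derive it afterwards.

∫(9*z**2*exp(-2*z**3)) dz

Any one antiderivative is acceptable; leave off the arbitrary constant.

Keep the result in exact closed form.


The answer is -3*exp(-2*z**3)/2.
Step 1. Substitute u = z**3, turning ∫(9*z**2*exp(-2*z**3)) dz into ∫(3*exp(-2*u)) du: now ∫(3*exp(-2*u)) du.
Step 2. Evaluate the standard form: now -3*exp(-2*u)/2.
Step 3. Substitute back u = z**3: now -3*exp(-2*z**3)/2.
Answer: -3*exp(-2*z**3)/2.


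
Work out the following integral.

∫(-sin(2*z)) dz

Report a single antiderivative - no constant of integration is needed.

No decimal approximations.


Answer: cos(2*z)/2.


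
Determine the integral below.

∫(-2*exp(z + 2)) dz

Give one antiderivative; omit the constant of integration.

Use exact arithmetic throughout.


Answer: -2*exp(z + 2).


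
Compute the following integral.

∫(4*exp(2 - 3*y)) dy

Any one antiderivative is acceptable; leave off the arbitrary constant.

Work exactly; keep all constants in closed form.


Answer: -4*exp(2 - 3*y)/3.


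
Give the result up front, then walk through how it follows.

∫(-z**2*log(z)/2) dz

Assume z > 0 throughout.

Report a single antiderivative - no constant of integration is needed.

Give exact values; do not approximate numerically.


The answer is -z**3*log(z)/6 + z**3/18.
Step 1. Integrate ∫(-z**2*log(z)/2) dz by parts with u = log(z), dv = (-z**2/2) dz, so v = -z**3/6 [assuming z > 0]: now -z**3*log(z)/6 + ∫(z**2/6) dz.
Step 2. Evaluate the standard form: now -z**3*log(z)/6 + z**3/18.
Answer: -z**3*log(z)/6 + z**3/18.


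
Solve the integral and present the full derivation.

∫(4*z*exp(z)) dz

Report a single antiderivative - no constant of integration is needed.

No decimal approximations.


Step 1. Integrate ∫(4*z*exp(z)) dz by parts with u = z, dv = (4*exp(z)) dz, so v = 4*exp(z): now 4*z*exp(z) + ∫(-4*exp(z)) dz.
Step 2. Evaluate the standard form: now 4*z*exp(z) - 4*exp(z).
Answer: 4*z*exp(z) - 4*exp(z).


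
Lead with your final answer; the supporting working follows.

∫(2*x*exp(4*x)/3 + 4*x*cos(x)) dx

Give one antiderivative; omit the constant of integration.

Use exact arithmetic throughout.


The answer is x*exp(4*x)/6 + 4*x*sin(x) - exp(4*x)/24 + 4*cos(x).
Step 1. Rewrite: now ∫(2*x*exp(4*x)/3) dx + ∫(4*x*cos(x)) dx.
Step 2. Integrate ∫(2*x*exp(4*x)/3) dx by parts with u = x, dv = (2*exp(4*x)/3) dx, so v = exp(4*x)/6: now x*exp(4*x)/6 + ∫(4*x*cos(x)) dx + ∫(-exp(4*x)/6) dx.
Step 3. Evaluate the standard form: now x*exp(4*x)/6 - exp(4*x)/24 + ∫(4*x*cos(x)) dx.
Step 4. Integrate ∫(4*x*cos(x)) dx by parts with u = x, dv = (4*cos(x)) dx, so v = 4*sin(x): now x*exp(4*x)/6 + 4*x*sin(x) - exp(4*x)/24 + ∫(-4*sin(x)) dx.
Step 5. Evaluate the standard form: now x*exp(4*x)/6 + 4*x*sin(x) - exp(4*x)/24 + 4*cos(x).
Answer: x*exp(4*x)/6 + 4*x*sin(x) - exp(4*x)/24 + 4*cos(x).


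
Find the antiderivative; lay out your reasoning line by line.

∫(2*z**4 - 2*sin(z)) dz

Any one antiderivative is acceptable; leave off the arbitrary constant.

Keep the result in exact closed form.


Step 1. Rewrite: now ∫(2*z**4) dz + ∫(-2*sin(z)) dz.
Step 2. Evaluate the standard form: now 2*cos(z) + ∫(2*z**4) dz.
Step 3. Evaluate the standard form: now 2*z**5/5 + 2*cos(z).
Answer: 2*z**5/5 + 2*cos(z).


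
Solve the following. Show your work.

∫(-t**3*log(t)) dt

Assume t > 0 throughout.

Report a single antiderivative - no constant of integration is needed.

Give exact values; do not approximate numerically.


Step 1. Integrate ∫(-t**3*log(t)) dt by parts with u = log(t), dv = (-t**3) dt, so v = -t**4/4 [assuming t > 0]: now -t**4*log(t)/4 + ∫(t**3/4) dt.
Step 2. Evaluate the standard form: now -t**4*log(t)/4 + t**4/16.
Answer: -t**4*log(t)/4 + t**4/16.


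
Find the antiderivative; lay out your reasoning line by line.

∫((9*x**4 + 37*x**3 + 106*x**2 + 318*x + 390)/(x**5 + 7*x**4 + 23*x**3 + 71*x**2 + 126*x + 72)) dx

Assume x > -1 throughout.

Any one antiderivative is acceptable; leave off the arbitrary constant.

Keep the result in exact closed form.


Step 1. Decompose ∫((9*x**4 + 37*x**3 + 106*x**2 + 318*x + 390)/(x**5 + 7*x**4 + 23*x**3 + 71*x**2 + 126*x + 72)) dx by partial fractions, (9*x**4 + 37*x**3 + 106*x**2 + 318*x + 390)/(x**5 + 7*x**4 + 23*x**3 + 71*x**2 + 126*x + 72) = -3/(x**2 + 9) + 5/(x + 4) - 1/(x + 2) + 5/(x + 1): now ∫(5/(x + 1)) dx + ∫(-1/(x + 2)) dx + ∫(5/(x + 4)) dx + ∫(-3/(x**2 + 9)) dx.
Step 2. Evaluate the standard form [assuming x > -2]: now -log(x + 2) + ∫(5/(x + 1)) dx + ∫(5/(x + 4)) dx + ∫(-3/(x**2 + 9)) dx.
Step 3. Evaluate the standard form [assuming x > -1]: now 5*log(x + 1) - log(x + 2) + ∫(5/(x + 4)) dx + ∫(-3/(x**2 + 9)) dx.
Step 4. Evaluate the standard form [assuming x > -4]: now 5*log(x + 1) - log(x + 2) + 5*log(x + 4) + ∫(-3/(x**2 + 9)) dx.
Step 5. Evaluate the standard form: now 5*log(x + 1) - log(x + 2) + 5*log(x + 4) - atan(x/3).
Answer: 5*log(x + 1) - log(x + 2) + 5*log(x + 4) - atan(x/3).


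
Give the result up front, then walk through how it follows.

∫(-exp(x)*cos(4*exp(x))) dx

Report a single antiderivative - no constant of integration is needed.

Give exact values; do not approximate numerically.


The answer is -sin(4*exp(x))/4.
Step 1. Substitute u = exp(x), turning ∫(-exp(x)*cos(4*exp(x))) dx into ∫(-cos(4*u)) du: now ∫(-cos(4*u)) du.
Step 2. Evaluate the standard form: now -sin(4*u)/4.
Step 3. Substitute back u = exp(x): now -sin(4*exp(x))/4.
Answer: -sin(4*exp(x))/4.


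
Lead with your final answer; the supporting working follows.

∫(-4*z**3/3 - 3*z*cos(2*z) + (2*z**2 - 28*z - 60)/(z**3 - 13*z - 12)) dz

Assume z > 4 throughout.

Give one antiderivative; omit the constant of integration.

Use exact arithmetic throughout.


The answer is -z**4/3 - 3*z*sin(2*z)/2 - 4*log(z - 4) + 3*log(z + 1) + 3*log(z + 3) - 3*cos(2*z)/4.
Step 1. Rewrite: now ∫(-4*z**3/3) dz + ∫(-3*z*cos(2*z)) dz + ∫((2*z**2 - 28*z - 60)/(z**3 - 13*z - 12)) dz.
Step 2. Decompose ∫((2*z**2 - 28*z - 60)/(z**3 - 13*z - 12)) dz by partial fractions, (2*z**2 - 28*z - 60)/(z**3 - 13*z - 12) = 3/(z + 3) + 3/(z + 1) - 4/(z - 4): now ∫(-4*z**3/3) dz + ∫(-3*z*cos(2*z)) dz + ∫(-4/(z - 4)) dz + ∫(3/(z + 1)) dz + ∫(3/(z + 3)) dz.
Step 3. Evaluate the standard form [assuming z > -3]: now 3*log(z + 3) + ∫(-4*z**3/3) dz + ∫(-3*z*cos(2*z)) dz + ∫(-4/(z - 4)) dz + ∫(3/(z + 1)) dz.
Step 4. Evaluate the standard form [assuming z > -1]: now 3*log(z + 1) + 3*log(z + 3) + ∫(-4*z**3/3) dz + ∫(-3*z*cos(2*z)) dz + ∫(-4/(z - 4)) dz.
Step 5. Evaluate the standard form [assuming z > 4]: now -4*log(z - 4) + 3*log(z + 1) + 3*log(z + 3) + ∫(-4*z**3/3) dz + ∫(-3*z*cos(2*z)) dz.
Step 6. Evaluate the standard form: now -z**4/3 - 4*log(z - 4) + 3*log(z + 1) + 3*log(z + 3) + ∫(-3*z*cos(2*z)) dz.
Step 7. Integrate ∫(-3*z*cos(2*z)) dz by parts with u = z, dv = (-3*cos(2*z)) dz, so v = -3*sin(2*z)/2: now -z**4/3 - 3*z*sin(2*z)/2 - 4*log(z - 4) + 3*log(z + 1) + 3*log(z + 3) + ∫(3*sin(2*z)/2) dz.
Step 8. Evaluate the standard form: now -z**4/3 - 3*z*sin(2*z)/2 - 4*log(z - 4) + 3*log(z + 1) + 3*log(z + 3) - 3*cos(2*z)/4.
Answer: -z**4/3 - 3*z*sin(2*z)/2 - 4*log(z - 4) + 3*log(z + 1) + 3*log(z + 3) - 3*cos(2*z)/4.


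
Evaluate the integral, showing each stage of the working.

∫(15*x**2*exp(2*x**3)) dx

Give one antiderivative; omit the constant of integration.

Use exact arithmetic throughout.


Step 1. Substitute u = x**3, turning ∫(15*x**2*exp(2*x**3)) dx into ∫(5*exp(2*u)) du: now ∫(5*exp(2*u)) du.
Step 2. Evaluate the standard form: now 5*exp(2*u)/2.
Step 3. Substitute back u = x**3: now 5*exp(2*x**3)/2.
Answer: 5*exp(2*x**3)/2.


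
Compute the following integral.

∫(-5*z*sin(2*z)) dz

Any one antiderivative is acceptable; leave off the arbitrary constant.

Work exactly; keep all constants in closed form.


Answer: 5*z*cos(2*z)/2 - 5*sin(2*z)/4.


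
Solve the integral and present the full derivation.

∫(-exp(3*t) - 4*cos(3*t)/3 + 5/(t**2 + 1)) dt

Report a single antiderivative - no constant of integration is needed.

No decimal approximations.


Step 1. Rewrite: now ∫(5/(t**2 + 1)) dt + ∫(-exp(3*t)) dt + ∫(-4*cos(3*t)/3) dt.
Step 2. Evaluate the standard form: now 5*atan(t) + ∫(-exp(3*t)) dt + ∫(-4*cos(3*t)/3) dt.
Step 3. Evaluate the standard form: now -exp(3*t)/3 + 5*atan(t) + ∫(-4*cos(3*t)/3) dt.
Step 4. Evaluate the standard form: now -exp(3*t)/3 - 4*sin(3*t)/9 + 5*atan(t).
Answer: -exp(3*t)/3 - 4*sin(3*t)/9 + 5*atan(t).


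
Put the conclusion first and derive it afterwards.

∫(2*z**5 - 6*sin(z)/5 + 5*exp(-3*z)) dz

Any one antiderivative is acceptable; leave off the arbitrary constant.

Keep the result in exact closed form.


The answer is z**6/3 + 6*cos(z)/5 - 5*exp(-3*z)/3.
Step 1. Rewrite: now ∫(2*z**5) dz + ∫(5*exp(-3*z)) dz + ∫(-6*sin(z)/5) dz.
Step 2. Evaluate the standard form: now z**6/3 + ∫(5*exp(-3*z)) dz + ∫(-6*sin(z)/5) dz.
Step 3. Evaluate the standard form: now z**6/3 + ∫(-6*sin(z)/5) dz - 5*exp(-3*z)/3.
Step 4. Evaluate the standard form: now z**6/3 + 6*cos(z)/5 - 5*exp(-3*z)/3.
Answer: z**6/3 + 6*cos(z)/5 - 5*exp(-3*z)/3.


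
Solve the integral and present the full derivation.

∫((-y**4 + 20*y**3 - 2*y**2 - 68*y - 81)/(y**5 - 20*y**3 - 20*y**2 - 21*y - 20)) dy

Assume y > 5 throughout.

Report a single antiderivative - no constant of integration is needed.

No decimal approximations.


Step 1. Decompose ∫((-y**4 + 20*y**3 - 2*y**2 - 68*y - 81)/(y**5 - 20*y**3 - 20*y**2 - 21*y - 20)) dy by partial fractions, (-y**4 + 20*y**3 - 2*y**2 - 68*y - 81)/(y**5 - 20*y**3 - 20*y**2 - 21*y - 20) = 4/(y**2 + 1) - 3/(y + 4) + 1/(y + 1) + 1/(y - 5): now ∫(1/(y - 5)) dy + ∫(1/(y + 1)) dy + ∫(-3/(y + 4)) dy + ∫(4/(y**2 + 1)) dy.
Step 2. Evaluate the standard form [assuming y > -4]: now -3*log(y + 4) + ∫(1/(y - 5)) dy + ∫(1/(y + 1)) dy + ∫(4/(y**2 + 1)) dy.
Step 3. Evaluate the standard form [assuming y > -1]: now log(y + 1) - 3*log(y + 4) + ∫(1/(y - 5)) dy + ∫(4/(y**2 + 1)) dy.
Step 4. Evaluate the standard form [assuming y > 5]: now log(y - 5) + log(y + 1) - 3*log(y + 4) + ∫(4/(y**2 + 1)) dy.
Step 5. Evaluate the standard form: now log(y - 5) + log(y + 1) - 3*log(y + 4) + 4*atan(y).
Answer: log(y - 5) + log(y + 1) - 3*log(y + 4) + 4*atan(y).


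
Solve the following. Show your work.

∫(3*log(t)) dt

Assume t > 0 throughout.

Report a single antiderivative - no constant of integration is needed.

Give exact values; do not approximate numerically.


Step 1. Integrate ∫(3*log(t)) dt by parts with u = log(t), dv = (3) dt, so v = 3*t [assuming t > 0]: now 3*t*log(t) + ∫(-3) dt.
Step 2. Evaluate the standard form: now 3*t*log(t) - 3*t.
Answer: 3*t*log(t) - 3*t.


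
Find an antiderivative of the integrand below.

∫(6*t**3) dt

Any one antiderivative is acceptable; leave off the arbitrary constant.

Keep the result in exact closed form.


Answer: 3*t**4/2.


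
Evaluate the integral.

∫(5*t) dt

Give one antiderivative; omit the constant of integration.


Answer: 5*t**2/2.


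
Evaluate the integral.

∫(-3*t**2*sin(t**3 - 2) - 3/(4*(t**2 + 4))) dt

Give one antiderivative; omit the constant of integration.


Answer: cos(t**3 - 2) - 3*atan(t/2)/8.


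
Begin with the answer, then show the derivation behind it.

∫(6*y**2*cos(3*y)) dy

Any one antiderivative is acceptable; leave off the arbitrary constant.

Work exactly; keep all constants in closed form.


The answer is 2*y**2*sin(3*y) + 4*y*cos(3*y)/3 - 4*sin(3*y)/9.
Step 1. Integrate ∫(6*y**2*cos(3*y)) dy by parts with u = y**2, dv = (6*cos(3*y)) dy, so v = 2*sin(3*y): now 2*y**2*sin(3*y) + ∫(-4*y*sin(3*y)) dy.
Step 2. Integrate ∫(-4*y*sin(3*y)) dy by parts with u = y, dv = (-4*sin(3*y)) dy, so v = 4*cos(3*y)/3: now 2*y**2*sin(3*y) + 4*y*cos(3*y)/3 + ∫(-4*cos(3*y)/3) dy.
Step 3. Evaluate the standard form: now 2*y**2*sin(3*y) + 4*y*cos(3*y)/3 - 4*sin(3*y)/9.
Answer: 2*y**2*sin(3*y) + 4*y*cos(3*y)/3 - 4*sin(3*y)/9.


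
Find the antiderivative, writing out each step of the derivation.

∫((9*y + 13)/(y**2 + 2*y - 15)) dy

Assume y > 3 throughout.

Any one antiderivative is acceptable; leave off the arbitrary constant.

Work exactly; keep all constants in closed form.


Step 1. Decompose ∫((9*y + 13)/(y**2 + 2*y - 15)) dy by partial fractions, (9*y + 13)/(y**2 + 2*y - 15) = 4/(y + 5) + 5/(y - 3): now ∫(5/(y - 3)) dy + ∫(4/(y + 5)) dy.
Step 2. Evaluate the standard form [assuming y > -5]: now 4*log(y + 5) + ∫(5/(y - 3)) dy.
Step 3. Evaluate the standard form [assuming y > 3]: now 5*log(y - 3) + 4*log(y + 5).
Answer: 5*log(y - 3) + 4*log(y + 5).


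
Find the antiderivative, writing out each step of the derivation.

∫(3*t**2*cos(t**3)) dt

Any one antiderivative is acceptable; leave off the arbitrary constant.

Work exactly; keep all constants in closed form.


Step 1. Substitute u = t**3, turning ∫(3*t**2*cos(t**3)) dt into ∫(cos(u)) du: now ∫(cos(u)) du.
Step 2. Evaluate the standard form: now sin(u).
Step 3. Substitute back u = t**3: now sin(t**3).
Answer: sin(t**3).


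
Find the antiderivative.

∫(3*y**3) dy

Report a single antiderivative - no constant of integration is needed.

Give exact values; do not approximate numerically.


Answer: 3*y**4/4.


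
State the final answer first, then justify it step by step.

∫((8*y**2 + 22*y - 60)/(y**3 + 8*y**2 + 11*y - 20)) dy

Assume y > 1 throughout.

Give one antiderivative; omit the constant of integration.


The answer is -log(y - 1) + 4*log(y + 4) + 5*log(y + 5).
Step 1. Decompose ∫((8*y**2 + 22*y - 60)/(y**3 + 8*y**2 + 11*y - 20)) dy by partial fractions, (8*y**2 + 22*y - 60)/(y**3 + 8*y**2 + 11*y - 20) = 5/(y + 5) + 4/(y + 4) - 1/(y - 1): now ∫(-1/(y - 1)) dy + ∫(4/(y + 4)) dy + ∫(5/(y + 5)) dy.
Step 2. Evaluate the standard form [assuming y > -4]: now 4*log(y + 4) + ∫(-1/(y - 1)) dy + ∫(5/(y + 5)) dy.
Step 3. Evaluate the standard form [assuming y > -5]: now 4*log(y + 4) + 5*log(y + 5) + ∫(-1/(y - 1)) dy.
Step 4. Evaluate the standard form [assuming y > 1]: now -log(y - 1) + 4*log(y + 4) + 5*log(y + 5).
Answer: -log(y - 1) + 4*log(y + 4) + 5*log(y + 5).


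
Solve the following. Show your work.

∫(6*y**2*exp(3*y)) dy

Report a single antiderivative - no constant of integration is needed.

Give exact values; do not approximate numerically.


Step 1. Integrate ∫(6*y**2*exp(3*y)) dy by parts with u = y**2, dv = (6*exp(3*y)) dy, so v = 2*exp(3*y): now 2*y**2*exp(3*y) + ∫(-4*y*exp(3*y)) dy.
Step 2. Integrate ∫(-4*y*exp(3*y)) dy by parts with u = y, dv = (-4*exp(3*y)) dy, so v = -4*exp(3*y)/3: now 2*y**2*exp(3*y) - 4*y*exp(3*y)/3 + ∫(4*exp(3*y)/3) dy.
Step 3. Evaluate the standard form: now 2*y**2*exp(3*y) - 4*y*exp(3*y)/3 + 4*exp(3*y)/9.
Answer: 2*y**2*exp(3*y) - 4*y*exp(3*y)/3 + 4*exp(3*y)/9.


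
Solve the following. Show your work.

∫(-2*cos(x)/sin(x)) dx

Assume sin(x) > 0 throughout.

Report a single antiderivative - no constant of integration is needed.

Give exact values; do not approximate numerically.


Step 1. Substitute u = sin(x), turning ∫(-2*cos(x)/sin(x)) dx into ∫(-2/u) du: now ∫(-2/u) du.
Step 2. Evaluate the standard form [assuming u > 0]: now -2*log(u).
Step 3. Substitute back u = sin(x): now -2*log(sin(x)).
Answer: -2*log(sin(x)).


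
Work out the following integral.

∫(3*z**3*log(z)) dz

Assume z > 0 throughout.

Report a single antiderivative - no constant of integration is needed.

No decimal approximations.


Answer: 3*z**4*log(z)/4 - 3*z**4/16.


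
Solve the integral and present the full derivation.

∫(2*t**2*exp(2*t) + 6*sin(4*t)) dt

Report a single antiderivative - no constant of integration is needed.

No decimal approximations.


Step 1. Rewrite: now ∫(2*t**2*exp(2*t)) dt + ∫(6*sin(4*t)) dt.
Step 2. Integrate ∫(2*t**2*exp(2*t)) dt by parts with u = t**2, dv = (2*exp(2*t)) dt, so v = exp(2*t): now t**2*exp(2*t) + ∫(-2*t*exp(2*t)) dt + ∫(6*sin(4*t)) dt.
Step 3. Integrate ∫(-2*t*exp(2*t)) dt by parts with u = t, dv = (-2*exp(2*t)) dt, so v = -exp(2*t): now t**2*exp(2*t) - t*exp(2*t) + ∫(exp(2*t)) dt + ∫(6*sin(4*t)) dt.
Step 4. Evaluate the standard form: now t**2*exp(2*t) - t*exp(2*t) + exp(2*t)/2 + ∫(6*sin(4*t)) dt.
Step 5. Evaluate the standard form: now t**2*exp(2*t) - t*exp(2*t) + exp(2*t)/2 - 3*cos(4*t)/2.
Answer: t**2*exp(2*t) - t*exp(2*t) + exp(2*t)/2 - 3*cos(4*t)/2.


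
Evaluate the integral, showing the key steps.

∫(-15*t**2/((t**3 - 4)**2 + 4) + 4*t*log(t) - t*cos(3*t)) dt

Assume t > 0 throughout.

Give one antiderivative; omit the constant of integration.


Step 1. Rewrite: now ∫(4*t*log(t)) dt + ∫(-t*cos(3*t)) dt + ∫(-15*t**2/((t**3 - 4)**2 + 4)) dt.
Step 2. Integrate ∫(4*t*log(t)) dt by parts with u = log(t), dv = (4*t) dt, so v = 2*t**2 [assuming t > 0]: now 2*t**2*log(t) + ∫(-2*t) dt + ∫(-t*cos(3*t)) dt + ∫(-15*t**2/((t**3 - 4)**2 + 4)) dt.
Step 3. Evaluate the standard form: now 2*t**2*log(t) - t**2 + ∫(-t*cos(3*t)) dt + ∫(-15*t**2/((t**3 - 4)**2 + 4)) dt.
Step 4. Integrate ∫(-t*cos(3*t)) dt by parts with u = t, dv = (-cos(3*t)) dt, so v = -sin(3*t)/3: now 2*t**2*log(t) - t**2 - t*sin(3*t)/3 + ∫(-15*t**2/((t**3 - 4)**2 + 4)) dt + ∫(sin(3*t)/3) dt.
Step 5. Evaluate the standard form: now 2*t**2*log(t) - t**2 - t*sin(3*t)/3 - cos(3*t)/9 + ∫(-15*t**2/((t**3 - 4)**2 + 4)) dt.
Step 6. Substitute u = t**3 - 4, turning ∫(-15*t**2/((t**3 - 4)**2 + 4)) dt into ∫(-5/(u**2 + 4)) du: now 2*t**2*log(t) - t**2 - t*sin(3*t)/3 - cos(3*t)/9 + ∫(-5/(u**2 + 4)) du.
Step 7. Evaluate the standard form: now 2*t**2*log(t) - t**2 - t*sin(3*t)/3 - cos(3*t)/9 - 5*atan(u/2)/2.
Step 8. Substitute back u = t**3 - 4: now 2*t**2*log(t) - t**2 - t*sin(3*t)/3 - cos(3*t)/9 - 5*atan(t**3/2 - 2)/2.
Answer: 2*t**2*log(t) - t**2 - t*sin(3*t)/3 - cos(3*t)/9 - 5*atan(t**3/2 - 2)/2.


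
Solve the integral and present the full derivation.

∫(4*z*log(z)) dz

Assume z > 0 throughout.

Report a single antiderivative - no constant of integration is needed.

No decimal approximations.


Step 1. Integrate ∫(4*z*log(z)) dz by parts with u = log(z), dv = (4*z) dz, so v = 2*z**2 [assuming z > 0]: now 2*z**2*log(z) + ∫(-2*z) dz.
Step 2. Evaluate the standard form: now 2*z**2*log(z) - z**2.
Answer: 2*z**2*log(z) - z**2.


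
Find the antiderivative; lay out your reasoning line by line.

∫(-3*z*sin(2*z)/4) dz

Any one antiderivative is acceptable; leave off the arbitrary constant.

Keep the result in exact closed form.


Step 1. Integrate ∫(-3*z*sin(2*z)/4) dz by parts with u = z, dv = (-3*sin(2*z)/4) dz, so v = 3*cos(2*z)/8: now 3*z*cos(2*z)/8 + ∫(-3*cos(2*z)/8) dz.
Step 2. Evaluate the standard form: now 3*z*cos(2*z)/8 - 3*sin(2*z)/16.
Answer: 3*z*cos(2*z)/8 - 3*sin(2*z)/16.


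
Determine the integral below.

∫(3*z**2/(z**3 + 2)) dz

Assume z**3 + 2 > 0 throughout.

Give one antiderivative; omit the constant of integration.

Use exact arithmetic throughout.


Answer: log(z**3 + 2).


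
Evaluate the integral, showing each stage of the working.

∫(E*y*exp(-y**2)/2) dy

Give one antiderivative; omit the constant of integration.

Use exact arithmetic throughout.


Step 1. Substitute u = y**2 - 1, turning ∫(E*y*exp(-y**2)/2) dy into ∫(exp(-u)/4) du: now ∫(exp(-u)/4) du.
Step 2. Evaluate the standard form: now -exp(-u)/4.
Step 3. Substitute back u = y**2 - 1: now -exp(1 - y**2)/4.
Answer: -exp(1 - y**2)/4.


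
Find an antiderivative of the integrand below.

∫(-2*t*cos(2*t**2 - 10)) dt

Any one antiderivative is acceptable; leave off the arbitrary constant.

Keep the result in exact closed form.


Answer: -sin(2*t**2 - 10)/2.


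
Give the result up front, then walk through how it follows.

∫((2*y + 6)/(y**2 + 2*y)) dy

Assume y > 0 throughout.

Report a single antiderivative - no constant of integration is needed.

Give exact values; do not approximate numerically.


The answer is 3*log(y) - log(y + 2).
Step 1. Decompose ∫((2*y + 6)/(y**2 + 2*y)) dy by partial fractions, (2*y + 6)/(y**2 + 2*y) = -1/(y + 2) + 3/y: now ∫(3/y) dy + ∫(-1/(y + 2)) dy.
Step 2. Evaluate the standard form [assuming y > 0]: now 3*log(y) + ∫(-1/(y + 2)) dy.
Step 3. Evaluate the standard form [assuming y > -2]: now 3*log(y) - log(y + 2).
Answer: 3*log(y) - log(y + 2).


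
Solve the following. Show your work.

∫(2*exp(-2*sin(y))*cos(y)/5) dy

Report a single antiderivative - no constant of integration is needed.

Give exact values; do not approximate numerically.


Step 1. Substitute u = sin(y), turning ∫(2*exp(-2*sin(y))*cos(y)/5) dy into ∫(2*exp(-2*u)/5) du: now ∫(2*exp(-2*u)/5) du.
Step 2. Evaluate the standard form: now -exp(-2*u)/5.
Step 3. Substitute back u = sin(y): now -exp(-2*sin(y))/5.
Answer: -exp(-2*sin(y))/5.


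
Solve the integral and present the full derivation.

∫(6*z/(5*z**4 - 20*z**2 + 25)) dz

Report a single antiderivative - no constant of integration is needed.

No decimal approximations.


Step 1. Substitute u = z**2 - 2, turning ∫(6*z/(5*z**4 - 20*z**2 + 25)) dz into ∫(3/(5*(u**2 + 1))) du: now ∫(3/(5*(u**2 + 1))) du.
Step 2. Evaluate the standard form: now 3*atan(u)/5.
Step 3. Substitute back u = z**2 - 2: now 3*atan(z**2 - 2)/5.
Answer: 3*atan(z**2 - 2)/5.


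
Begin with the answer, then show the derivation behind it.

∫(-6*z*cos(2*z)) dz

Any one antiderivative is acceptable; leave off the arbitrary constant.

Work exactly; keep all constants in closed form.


The answer is -3*z*sin(2*z) - 3*cos(2*z)/2.
Step 1. Integrate ∫(-6*z*cos(2*z)) dz by parts with u = z, dv = (-6*cos(2*z)) dz, so v = -3*sin(2*z): now -3*z*sin(2*z) + ∫(3*sin(2*z)) dz.
Step 2. Evaluate the standard form: now -3*z*sin(2*z) - 3*cos(2*z)/2.
Answer: -3*z*sin(2*z) - 3*cos(2*z)/2.


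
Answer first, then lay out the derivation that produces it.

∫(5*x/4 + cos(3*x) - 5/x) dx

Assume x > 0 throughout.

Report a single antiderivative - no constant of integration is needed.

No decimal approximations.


The answer is 5*x**2/8 - 5*log(x) + sin(3*x)/3.
Step 1. Rewrite: now ∫(-5/x) dx + ∫(5*x/4) dx + ∫(cos(3*x)) dx.
Step 2. Evaluate the standard form [assuming x > 0]: now -5*log(x) + ∫(5*x/4) dx + ∫(cos(3*x)) dx.
Step 3. Evaluate the standard form: now 5*x**2/8 - 5*log(x) + ∫(cos(3*x)) dx.
Step 4. Evaluate the standard form: now 5*x**2/8 - 5*log(x) + sin(3*x)/3.
Answer: 5*x**2/8 - 5*log(x) + sin(3*x)/3.


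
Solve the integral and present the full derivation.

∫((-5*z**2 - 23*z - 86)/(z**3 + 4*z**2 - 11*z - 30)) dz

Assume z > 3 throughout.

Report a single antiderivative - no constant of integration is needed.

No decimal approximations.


Step 1. Decompose ∫((-5*z**2 - 23*z - 86)/(z**3 + 4*z**2 - 11*z - 30)) dz by partial fractions, (-5*z**2 - 23*z - 86)/(z**3 + 4*z**2 - 11*z - 30) = -4/(z + 5) + 4/(z + 2) - 5/(z - 3): now ∫(-5/(z - 3)) dz + ∫(4/(z + 2)) dz + ∫(-4/(z + 5)) dz.
Step 2. Evaluate the standard form [assuming z > -2]: now 4*log(z + 2) + ∫(-5/(z - 3)) dz + ∫(-4/(z + 5)) dz.
Step 3. Evaluate the standard form [assuming z > 3]: now -5*log(z - 3) + 4*log(z + 2) + ∫(-4/(z + 5)) dz.
Step 4. Evaluate the standard form [assuming z > -5]: now -5*log(z - 3) + 4*log(z + 2) - 4*log(z + 5).
Answer: -5*log(z - 3) + 4*log(z + 2) - 4*log(z + 5).
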